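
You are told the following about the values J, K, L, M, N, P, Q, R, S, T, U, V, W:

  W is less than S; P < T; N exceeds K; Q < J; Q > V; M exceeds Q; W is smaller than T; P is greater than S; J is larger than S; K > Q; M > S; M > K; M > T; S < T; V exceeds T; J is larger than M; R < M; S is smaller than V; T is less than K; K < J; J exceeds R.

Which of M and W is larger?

W < S and S < P give W < P.
With P < T: W < S < P < T.
Then T < V extends the chain to V.
With V < Q: W < S < P < T < V < Q.
With Q < K: W < S < P < T < V < Q < K.
With K < M: W < S < P < T < V < Q < K < M.
So W < M; M is the larger of the two.

M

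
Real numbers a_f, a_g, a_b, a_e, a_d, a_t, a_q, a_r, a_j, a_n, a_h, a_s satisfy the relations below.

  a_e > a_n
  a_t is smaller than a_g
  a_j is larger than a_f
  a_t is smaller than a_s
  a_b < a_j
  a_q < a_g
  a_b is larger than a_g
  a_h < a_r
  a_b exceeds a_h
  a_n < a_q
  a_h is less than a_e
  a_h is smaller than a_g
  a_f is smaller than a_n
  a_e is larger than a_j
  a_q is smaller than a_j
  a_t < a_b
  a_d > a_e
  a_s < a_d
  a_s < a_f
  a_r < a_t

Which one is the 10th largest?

a_t

The consecutive relations fix a unique order: a_h < a_r < a_t < a_s < a_f < a_n < a_q < a_g < a_b < a_j < a_e < a_d.
Counting 10 from the largest end gives a_t.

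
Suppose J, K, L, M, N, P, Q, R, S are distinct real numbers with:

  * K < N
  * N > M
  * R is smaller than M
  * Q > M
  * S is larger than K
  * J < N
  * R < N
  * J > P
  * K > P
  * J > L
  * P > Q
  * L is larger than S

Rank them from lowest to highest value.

R < M < Q < P < K < S < L < J < N

Each adjacent pair is fixed by a given relation: R < M; M < Q; Q < P; P < K; K < S; S < L; L < J; J < N. Chaining them end to end gives the full order.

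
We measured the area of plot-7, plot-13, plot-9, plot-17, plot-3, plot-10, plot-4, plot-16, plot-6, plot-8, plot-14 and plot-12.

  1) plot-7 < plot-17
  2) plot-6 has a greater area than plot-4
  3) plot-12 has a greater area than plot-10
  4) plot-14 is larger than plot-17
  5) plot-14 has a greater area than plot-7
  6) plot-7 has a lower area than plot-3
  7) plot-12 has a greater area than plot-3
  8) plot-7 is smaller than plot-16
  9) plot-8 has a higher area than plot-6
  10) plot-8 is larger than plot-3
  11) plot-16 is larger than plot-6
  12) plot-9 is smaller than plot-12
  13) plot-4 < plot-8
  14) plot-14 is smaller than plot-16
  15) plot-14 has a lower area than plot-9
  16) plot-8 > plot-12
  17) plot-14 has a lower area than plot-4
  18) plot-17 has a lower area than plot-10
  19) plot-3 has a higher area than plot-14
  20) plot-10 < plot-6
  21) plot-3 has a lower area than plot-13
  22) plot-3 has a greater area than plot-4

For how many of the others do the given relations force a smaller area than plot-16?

The elements the relations force below plot-16 are plot-7, plot-17, plot-14, plot-4, plot-10, plot-6 — no chain reaches any other.
That is 6.

6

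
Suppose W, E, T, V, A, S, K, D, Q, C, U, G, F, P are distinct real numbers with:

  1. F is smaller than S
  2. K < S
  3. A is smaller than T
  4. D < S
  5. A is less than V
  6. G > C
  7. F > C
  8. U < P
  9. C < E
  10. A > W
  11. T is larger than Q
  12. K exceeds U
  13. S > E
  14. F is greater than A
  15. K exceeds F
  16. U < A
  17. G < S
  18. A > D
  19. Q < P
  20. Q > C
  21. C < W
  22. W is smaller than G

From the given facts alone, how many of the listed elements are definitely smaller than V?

The elements the relations force below V are D, U, C, W, A — no chain reaches any other.
That is 5.

5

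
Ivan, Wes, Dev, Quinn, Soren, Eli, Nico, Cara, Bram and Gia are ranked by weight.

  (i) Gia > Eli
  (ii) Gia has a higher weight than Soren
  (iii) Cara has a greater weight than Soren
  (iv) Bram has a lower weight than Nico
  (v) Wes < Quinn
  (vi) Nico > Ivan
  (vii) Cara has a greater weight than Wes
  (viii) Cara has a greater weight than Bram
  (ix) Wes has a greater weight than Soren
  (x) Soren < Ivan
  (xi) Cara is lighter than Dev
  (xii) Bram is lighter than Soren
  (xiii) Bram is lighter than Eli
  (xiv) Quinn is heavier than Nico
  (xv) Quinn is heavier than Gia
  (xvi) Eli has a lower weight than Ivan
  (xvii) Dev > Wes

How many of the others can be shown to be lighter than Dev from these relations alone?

From Dev the given relations immediately reach Wes, Cara.
From those, Bram, Soren — 4 in total.
Nothing else is reachable below Dev; 4 in all.

4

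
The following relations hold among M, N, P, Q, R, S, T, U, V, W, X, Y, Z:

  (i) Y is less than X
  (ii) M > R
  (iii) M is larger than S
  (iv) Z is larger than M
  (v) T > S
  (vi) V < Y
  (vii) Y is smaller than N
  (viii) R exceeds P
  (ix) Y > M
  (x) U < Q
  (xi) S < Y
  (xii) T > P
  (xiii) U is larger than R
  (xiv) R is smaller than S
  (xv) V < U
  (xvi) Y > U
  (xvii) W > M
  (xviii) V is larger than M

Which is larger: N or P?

Following the relations from P: P < R < S < M < V < U < Y < N.
So P < N; N is the larger of the two.

N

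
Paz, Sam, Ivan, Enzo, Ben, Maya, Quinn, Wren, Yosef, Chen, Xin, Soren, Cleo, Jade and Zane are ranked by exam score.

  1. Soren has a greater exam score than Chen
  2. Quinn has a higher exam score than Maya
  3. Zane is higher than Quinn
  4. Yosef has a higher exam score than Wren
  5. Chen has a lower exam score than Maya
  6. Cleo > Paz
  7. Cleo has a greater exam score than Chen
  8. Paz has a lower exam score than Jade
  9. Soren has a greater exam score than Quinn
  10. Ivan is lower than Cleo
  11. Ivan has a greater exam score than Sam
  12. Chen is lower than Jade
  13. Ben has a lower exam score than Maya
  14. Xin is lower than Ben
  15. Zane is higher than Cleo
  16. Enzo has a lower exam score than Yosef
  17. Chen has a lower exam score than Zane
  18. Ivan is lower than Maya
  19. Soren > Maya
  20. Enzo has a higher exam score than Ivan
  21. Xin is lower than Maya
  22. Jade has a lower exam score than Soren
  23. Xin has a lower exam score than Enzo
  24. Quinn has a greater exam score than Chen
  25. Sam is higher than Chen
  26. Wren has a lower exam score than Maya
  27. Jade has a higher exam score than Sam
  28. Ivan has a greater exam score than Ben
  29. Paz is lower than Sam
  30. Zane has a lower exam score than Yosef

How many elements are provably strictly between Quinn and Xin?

3

The relations place Xin below Quinn. An element lies strictly between them when it is forced above Xin and also forced below Quinn.
Above Xin: {Ben, Ivan, Maya, Cleo, Enzo, Zane, Soren, Yosef}. Below Quinn: {Paz, Chen, Sam, Ben, Wren, Ivan, Maya}.
Intersection: {Ben, Ivan, Maya} — 3.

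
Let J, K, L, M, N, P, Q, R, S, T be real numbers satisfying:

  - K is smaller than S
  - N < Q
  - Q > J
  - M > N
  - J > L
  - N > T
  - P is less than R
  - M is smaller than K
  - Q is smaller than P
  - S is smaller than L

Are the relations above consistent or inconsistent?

Every relation is compatible with T < N < M < K < S < L < J < Q < P < R; the set is consistent.

consistent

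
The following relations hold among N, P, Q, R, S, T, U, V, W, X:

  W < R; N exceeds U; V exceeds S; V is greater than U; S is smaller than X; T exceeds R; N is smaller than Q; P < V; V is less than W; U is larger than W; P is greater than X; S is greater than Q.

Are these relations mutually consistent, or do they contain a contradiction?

inconsistent

We have W < U stated directly, yet also U < N < Q < S < X < P < V < W by chaining the others — so U < W. Contradiction.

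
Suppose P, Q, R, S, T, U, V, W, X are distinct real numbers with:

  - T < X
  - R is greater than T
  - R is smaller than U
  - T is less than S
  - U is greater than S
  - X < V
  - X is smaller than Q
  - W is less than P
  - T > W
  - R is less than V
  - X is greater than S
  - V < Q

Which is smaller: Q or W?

W

Following the relations from W: W < T < S < X < V < Q.
So W < Q; W is the smaller of the two.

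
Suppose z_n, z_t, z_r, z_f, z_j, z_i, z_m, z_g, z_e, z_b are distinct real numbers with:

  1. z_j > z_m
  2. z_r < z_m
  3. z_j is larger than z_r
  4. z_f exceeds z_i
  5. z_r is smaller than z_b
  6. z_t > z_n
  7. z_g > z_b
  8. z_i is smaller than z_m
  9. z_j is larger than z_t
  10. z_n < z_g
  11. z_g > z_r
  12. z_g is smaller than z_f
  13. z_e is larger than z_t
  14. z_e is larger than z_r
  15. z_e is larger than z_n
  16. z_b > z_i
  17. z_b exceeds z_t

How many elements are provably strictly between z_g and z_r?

The relations place z_r below z_g. An element lies strictly between them when it is forced above z_r and also forced below z_g.
Above z_r: {z_m, z_j, z_b, z_f, z_e}. Below z_g: {z_n, z_i, z_t, z_b}.
Intersection: {z_b} — 1.

1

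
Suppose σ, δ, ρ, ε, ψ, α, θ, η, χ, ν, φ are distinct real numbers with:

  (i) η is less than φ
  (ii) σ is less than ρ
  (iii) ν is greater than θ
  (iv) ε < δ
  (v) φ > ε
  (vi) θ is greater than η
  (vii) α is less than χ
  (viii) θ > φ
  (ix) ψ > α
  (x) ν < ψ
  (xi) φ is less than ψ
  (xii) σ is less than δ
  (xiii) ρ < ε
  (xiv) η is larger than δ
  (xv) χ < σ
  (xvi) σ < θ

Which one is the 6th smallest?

The consecutive relations fix a unique order: α < χ < σ < ρ < ε < δ < η < φ < θ < ν < ψ.
Counting 6 from the smallest end gives δ.

δ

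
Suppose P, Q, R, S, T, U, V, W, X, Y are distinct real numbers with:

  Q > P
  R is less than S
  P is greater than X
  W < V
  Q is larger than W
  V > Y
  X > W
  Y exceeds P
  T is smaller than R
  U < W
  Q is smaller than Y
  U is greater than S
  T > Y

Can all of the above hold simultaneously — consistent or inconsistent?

inconsistent

We have Y < T stated directly, yet also T < R < S < U < W < X < P < Q < Y by chaining the others — so T < Y. Contradiction.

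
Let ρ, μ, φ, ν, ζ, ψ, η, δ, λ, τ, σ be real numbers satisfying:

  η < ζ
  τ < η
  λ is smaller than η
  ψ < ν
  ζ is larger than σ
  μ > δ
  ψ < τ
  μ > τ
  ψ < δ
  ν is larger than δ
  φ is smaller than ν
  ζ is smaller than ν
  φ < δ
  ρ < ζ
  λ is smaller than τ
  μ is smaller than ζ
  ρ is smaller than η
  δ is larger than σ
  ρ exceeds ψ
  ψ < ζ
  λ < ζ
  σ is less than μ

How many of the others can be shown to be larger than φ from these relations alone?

4

From φ the given relations immediately reach δ, ν.
From those, μ — 3 in total.
From those, ζ — 4 in total.
No other element is forced above φ by the given relations, so the count is 4.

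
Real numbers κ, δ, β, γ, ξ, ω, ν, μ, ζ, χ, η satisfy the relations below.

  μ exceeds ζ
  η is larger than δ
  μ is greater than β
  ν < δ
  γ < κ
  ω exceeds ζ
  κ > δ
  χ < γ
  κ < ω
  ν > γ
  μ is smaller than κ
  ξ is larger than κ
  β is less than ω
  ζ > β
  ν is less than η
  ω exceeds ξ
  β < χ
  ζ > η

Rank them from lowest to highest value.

The consecutive links are each given: β < χ; χ < γ; γ < ν; ν < δ; δ < η; η < ζ; ζ < μ; μ < κ; κ < ξ; ξ < ω.

β < χ < γ < ν < δ < η < ζ < μ < κ < ξ < ω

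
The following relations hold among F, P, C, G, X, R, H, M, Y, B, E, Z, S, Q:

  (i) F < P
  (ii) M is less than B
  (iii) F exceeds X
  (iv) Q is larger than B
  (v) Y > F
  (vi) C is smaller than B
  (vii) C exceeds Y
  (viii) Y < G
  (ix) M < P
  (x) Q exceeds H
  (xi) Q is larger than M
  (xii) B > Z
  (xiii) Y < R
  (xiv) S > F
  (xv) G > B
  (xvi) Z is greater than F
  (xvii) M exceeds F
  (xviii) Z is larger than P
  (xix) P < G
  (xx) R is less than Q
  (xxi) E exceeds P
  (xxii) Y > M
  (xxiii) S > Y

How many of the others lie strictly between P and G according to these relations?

The relations place P below G. An element lies strictly between them when it is forced above P and also forced below G.
Above P: {Z, B, E, Q}. Below G: {X, F, M, Y, C, Z, B}.
Intersection: {Z, B} — 2.

2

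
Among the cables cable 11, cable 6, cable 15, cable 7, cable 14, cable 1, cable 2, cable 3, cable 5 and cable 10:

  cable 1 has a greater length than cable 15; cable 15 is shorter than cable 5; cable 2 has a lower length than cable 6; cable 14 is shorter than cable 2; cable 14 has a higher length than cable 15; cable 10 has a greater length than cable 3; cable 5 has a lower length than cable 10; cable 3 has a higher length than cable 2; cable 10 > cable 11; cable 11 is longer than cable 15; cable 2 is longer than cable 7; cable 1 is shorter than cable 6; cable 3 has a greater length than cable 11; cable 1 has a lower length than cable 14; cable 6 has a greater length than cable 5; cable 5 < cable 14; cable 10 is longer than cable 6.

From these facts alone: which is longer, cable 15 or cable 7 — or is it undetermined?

undetermined

Following every chain through cable 15: above cable 15 we get cable 5, cable 1, cable 14, cable 2, cable 6, cable 11, cable 3, cable 10.
cable 7 is not reached, and no chain runs the other way from cable 7 to cable 15.
So the given relations leave the order of cable 15 and cable 7 undetermined.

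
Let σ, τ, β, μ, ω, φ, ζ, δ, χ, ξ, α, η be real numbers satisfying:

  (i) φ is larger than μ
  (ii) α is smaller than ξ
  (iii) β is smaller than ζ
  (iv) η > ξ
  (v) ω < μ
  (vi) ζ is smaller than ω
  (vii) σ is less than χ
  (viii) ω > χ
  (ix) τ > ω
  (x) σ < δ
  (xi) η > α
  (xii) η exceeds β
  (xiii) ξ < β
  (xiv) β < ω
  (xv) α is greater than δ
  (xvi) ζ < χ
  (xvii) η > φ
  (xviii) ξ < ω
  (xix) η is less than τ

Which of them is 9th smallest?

Piecing the relations together gives one ordering: σ < δ < α < ξ < β < ζ < χ < ω < μ < φ < η < τ.
The 9th smallest is μ.

μ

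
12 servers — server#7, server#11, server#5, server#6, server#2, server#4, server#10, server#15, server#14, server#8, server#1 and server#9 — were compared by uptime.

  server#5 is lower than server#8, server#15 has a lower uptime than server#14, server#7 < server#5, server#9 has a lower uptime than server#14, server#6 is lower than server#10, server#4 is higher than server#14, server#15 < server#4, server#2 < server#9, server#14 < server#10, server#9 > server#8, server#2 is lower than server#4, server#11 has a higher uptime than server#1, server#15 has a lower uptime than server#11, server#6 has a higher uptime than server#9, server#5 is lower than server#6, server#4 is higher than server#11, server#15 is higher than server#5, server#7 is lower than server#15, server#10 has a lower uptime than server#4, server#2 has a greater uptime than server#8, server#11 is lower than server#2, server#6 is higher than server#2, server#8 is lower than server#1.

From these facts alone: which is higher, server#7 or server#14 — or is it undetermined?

server#14

server#7 < server#5 and server#5 < server#8 give server#7 < server#8.
With server#8 < server#1: server#7 < server#5 < server#8 < server#1.
Then server#1 < server#11 extends the chain to server#11.
With server#11 < server#2: server#7 < server#5 < server#8 < server#1 < server#11 < server#2.
With server#2 < server#9: server#7 < server#5 < server#8 < server#1 < server#11 < server#2 < server#9.
With server#9 < server#14: server#7 < server#5 < server#8 < server#1 < server#11 < server#2 < server#9 < server#14.
So server#14 is higher.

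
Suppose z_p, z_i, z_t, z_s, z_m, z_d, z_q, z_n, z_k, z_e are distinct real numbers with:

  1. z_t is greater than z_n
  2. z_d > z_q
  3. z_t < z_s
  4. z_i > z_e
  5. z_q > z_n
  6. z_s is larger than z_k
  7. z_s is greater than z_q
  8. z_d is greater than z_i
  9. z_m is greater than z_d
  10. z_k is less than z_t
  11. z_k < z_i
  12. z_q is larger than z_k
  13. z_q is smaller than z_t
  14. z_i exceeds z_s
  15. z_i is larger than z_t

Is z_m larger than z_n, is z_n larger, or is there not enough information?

z_m

Following the relations from z_n: z_n < z_q < z_t < z_s < z_i < z_d < z_m.
So z_m is larger.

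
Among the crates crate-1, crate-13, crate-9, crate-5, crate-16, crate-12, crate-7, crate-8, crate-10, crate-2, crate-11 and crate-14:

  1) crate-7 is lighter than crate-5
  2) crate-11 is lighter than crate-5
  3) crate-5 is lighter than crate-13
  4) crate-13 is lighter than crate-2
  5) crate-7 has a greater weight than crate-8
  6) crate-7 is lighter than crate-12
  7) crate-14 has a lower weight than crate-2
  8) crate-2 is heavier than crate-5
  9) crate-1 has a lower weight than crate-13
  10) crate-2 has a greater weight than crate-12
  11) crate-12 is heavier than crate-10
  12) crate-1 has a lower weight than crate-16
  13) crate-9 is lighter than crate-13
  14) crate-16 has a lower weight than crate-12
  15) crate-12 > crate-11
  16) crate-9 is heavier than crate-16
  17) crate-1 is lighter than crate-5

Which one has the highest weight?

Chaining downward from crate-2: directly below it, crate-14, crate-5, crate-12, crate-13; then crate-1, crate-10, crate-7, crate-16, crate-11, crate-9; then crate-8.
That covers every other element, and nothing is given above crate-2, so crate-2 is the highest weight.

crate-2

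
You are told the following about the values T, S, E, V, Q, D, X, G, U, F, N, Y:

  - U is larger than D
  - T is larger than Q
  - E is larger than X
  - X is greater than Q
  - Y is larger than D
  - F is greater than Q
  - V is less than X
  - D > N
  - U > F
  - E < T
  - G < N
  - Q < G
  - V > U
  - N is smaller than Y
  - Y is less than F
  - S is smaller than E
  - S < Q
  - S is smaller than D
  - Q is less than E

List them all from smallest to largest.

Nothing is placed below S, so it is least; from there S < Q; Q < G; G < N; N < D; D < Y; Y < F; F < U; U < V; V < X; X < E; E < T, each given directly.

S < Q < G < N < D < Y < F < U < V < X < E < T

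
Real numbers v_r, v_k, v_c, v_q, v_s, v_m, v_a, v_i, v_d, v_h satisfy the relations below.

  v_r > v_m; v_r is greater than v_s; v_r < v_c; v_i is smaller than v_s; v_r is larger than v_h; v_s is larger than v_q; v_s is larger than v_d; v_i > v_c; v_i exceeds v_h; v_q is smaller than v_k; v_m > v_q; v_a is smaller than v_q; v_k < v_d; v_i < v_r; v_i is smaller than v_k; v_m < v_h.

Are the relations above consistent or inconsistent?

inconsistent

Chaining the given relations yields v_i < v_k < v_d < v_s < v_r < v_c, so v_i < v_c. But one relation states v_c < v_i. These cannot both hold.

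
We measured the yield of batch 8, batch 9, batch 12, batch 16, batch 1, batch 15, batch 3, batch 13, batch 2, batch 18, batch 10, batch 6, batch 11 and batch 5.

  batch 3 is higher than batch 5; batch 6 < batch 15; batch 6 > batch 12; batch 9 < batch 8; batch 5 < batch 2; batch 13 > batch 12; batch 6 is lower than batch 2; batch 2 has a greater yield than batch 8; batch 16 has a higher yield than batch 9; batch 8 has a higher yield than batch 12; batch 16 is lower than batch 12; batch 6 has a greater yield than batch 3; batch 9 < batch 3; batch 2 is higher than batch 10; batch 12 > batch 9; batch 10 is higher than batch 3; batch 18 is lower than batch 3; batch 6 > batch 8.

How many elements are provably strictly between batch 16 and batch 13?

1

The relations place batch 16 below batch 13. An element lies strictly between them when it is forced above batch 16 and also forced below batch 13.
Above batch 16: {batch 12, batch 8, batch 6, batch 15, batch 2}. Below batch 13: {batch 9, batch 12}.
Intersection: {batch 12} — 1.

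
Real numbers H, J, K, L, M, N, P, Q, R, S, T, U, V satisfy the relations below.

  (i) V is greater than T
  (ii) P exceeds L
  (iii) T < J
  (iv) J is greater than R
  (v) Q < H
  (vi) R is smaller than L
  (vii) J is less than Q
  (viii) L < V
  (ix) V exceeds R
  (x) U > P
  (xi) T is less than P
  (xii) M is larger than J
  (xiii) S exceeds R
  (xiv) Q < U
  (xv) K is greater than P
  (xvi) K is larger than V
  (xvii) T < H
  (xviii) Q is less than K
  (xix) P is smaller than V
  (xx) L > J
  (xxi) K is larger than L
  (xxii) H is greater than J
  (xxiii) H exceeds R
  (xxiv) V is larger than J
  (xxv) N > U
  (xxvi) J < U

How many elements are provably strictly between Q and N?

1

Chaining upward from Q reaches: H, U, K.
Chaining downward from N reaches: R, T, J, L, P, U.
Strictly between Q and N are those in both lists: U — 1 element.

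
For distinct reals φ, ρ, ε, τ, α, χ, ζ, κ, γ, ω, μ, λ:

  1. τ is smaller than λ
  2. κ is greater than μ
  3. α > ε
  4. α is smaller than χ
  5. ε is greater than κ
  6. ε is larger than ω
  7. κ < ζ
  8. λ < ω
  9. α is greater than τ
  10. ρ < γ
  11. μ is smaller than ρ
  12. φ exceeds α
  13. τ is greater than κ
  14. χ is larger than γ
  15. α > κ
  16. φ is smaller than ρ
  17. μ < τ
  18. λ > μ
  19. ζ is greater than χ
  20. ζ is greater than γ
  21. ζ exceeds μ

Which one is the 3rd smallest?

τ

Piecing the relations together gives one ordering: μ < κ < τ < λ < ω < ε < α < φ < ρ < γ < χ < ζ.
The 3rd smallest is τ.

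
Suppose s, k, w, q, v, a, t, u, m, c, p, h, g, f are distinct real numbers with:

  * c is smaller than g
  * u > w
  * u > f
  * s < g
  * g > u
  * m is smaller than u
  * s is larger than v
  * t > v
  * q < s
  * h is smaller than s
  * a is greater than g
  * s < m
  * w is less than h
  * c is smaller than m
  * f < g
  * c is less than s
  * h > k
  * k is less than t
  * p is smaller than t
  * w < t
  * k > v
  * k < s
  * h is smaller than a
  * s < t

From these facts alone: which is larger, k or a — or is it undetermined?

k < h and h < s give k < s.
With s < m: k < h < s < m.
With m < u: k < h < s < m < u.
Then u < g extends the chain to g.
With g < a: k < h < s < m < u < g < a.
So a is larger.

a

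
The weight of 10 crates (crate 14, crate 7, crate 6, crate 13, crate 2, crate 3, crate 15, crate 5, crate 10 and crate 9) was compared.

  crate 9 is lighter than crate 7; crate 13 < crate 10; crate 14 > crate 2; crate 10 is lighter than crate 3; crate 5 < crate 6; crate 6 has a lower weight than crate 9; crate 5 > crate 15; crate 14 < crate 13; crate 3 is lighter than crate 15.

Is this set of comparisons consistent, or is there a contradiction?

consistent

Every relation is compatible with crate 2 < crate 14 < crate 13 < crate 10 < crate 3 < crate 15 < crate 5 < crate 6 < crate 9 < crate 7; the set is consistent.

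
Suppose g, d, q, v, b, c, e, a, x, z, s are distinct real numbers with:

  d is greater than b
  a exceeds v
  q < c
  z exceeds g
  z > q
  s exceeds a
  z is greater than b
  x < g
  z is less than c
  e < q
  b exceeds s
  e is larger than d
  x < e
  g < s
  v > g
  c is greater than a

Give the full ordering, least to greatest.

Nothing is placed below x, so it is least; from there x < g; g < v; v < a; a < s; s < b; b < d; d < e; e < q; q < z; z < c, each given directly.

x < g < v < a < s < b < d < e < q < z < c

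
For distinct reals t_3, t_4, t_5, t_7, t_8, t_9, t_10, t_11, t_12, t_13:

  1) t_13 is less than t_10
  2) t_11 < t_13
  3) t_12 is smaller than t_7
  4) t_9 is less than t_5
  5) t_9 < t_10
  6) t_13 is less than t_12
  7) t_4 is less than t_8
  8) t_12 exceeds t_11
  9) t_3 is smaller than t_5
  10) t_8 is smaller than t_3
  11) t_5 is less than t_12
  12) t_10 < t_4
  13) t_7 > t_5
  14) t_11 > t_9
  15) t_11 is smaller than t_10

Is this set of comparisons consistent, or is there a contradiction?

consistent

The single ordering t_9 < t_11 < t_13 < t_10 < t_4 < t_8 < t_3 < t_5 < t_12 < t_7 satisfies every listed relation, so no contradiction arises.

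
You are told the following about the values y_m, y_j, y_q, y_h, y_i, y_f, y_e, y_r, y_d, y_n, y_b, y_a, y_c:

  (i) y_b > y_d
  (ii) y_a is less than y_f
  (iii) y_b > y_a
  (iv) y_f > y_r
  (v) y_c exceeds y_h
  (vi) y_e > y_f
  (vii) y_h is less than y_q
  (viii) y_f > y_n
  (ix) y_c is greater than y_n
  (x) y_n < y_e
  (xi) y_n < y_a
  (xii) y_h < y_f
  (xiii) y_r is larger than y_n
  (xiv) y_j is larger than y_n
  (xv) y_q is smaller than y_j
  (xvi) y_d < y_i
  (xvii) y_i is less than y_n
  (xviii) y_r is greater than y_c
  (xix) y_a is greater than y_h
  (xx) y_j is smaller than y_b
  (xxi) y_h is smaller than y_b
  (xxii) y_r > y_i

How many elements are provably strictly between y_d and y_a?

The relations place y_d below y_a. An element lies strictly between them when it is forced above y_d and also forced below y_a.
Above y_d: {y_i, y_n, y_c, y_j, y_r, y_f, y_b, y_e}. Below y_a: {y_h, y_i, y_n}.
Intersection: {y_i, y_n} — 2.

2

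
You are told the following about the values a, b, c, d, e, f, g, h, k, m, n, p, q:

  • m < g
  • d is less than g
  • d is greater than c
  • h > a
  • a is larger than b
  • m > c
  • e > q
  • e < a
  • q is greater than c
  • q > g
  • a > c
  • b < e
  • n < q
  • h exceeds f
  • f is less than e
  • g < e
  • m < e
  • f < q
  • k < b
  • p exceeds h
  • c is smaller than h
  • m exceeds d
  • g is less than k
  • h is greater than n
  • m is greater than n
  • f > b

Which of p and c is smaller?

c

c < d < m < g < k < b < f < q < e < a < h < p, by transitivity through d, m, g, k, b, f, q, e, a, h.
So c < p; c is the smaller of the two.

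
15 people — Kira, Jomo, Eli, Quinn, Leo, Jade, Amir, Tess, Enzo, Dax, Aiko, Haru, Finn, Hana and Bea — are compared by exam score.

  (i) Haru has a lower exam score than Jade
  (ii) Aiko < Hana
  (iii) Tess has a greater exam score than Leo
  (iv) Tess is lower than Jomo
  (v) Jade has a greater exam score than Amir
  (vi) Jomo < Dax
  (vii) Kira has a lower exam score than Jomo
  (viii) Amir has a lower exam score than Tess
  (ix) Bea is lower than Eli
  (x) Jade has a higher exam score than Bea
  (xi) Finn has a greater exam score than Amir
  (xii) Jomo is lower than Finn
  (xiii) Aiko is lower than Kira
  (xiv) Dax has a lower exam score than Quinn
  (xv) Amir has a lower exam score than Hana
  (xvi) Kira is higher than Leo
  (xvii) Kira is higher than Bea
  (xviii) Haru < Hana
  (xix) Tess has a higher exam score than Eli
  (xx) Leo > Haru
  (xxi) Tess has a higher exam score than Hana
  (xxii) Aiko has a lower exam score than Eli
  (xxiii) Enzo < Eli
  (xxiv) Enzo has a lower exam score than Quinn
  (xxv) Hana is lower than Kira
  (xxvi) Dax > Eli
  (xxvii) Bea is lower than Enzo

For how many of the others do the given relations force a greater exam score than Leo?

Directly above Leo: Kira, Tess.
One step further: Jomo (3 so far).
One step further: Dax, Finn (5 so far).
One step further: Quinn (6 so far).
Nothing else is reachable above Leo; 6 in all.

6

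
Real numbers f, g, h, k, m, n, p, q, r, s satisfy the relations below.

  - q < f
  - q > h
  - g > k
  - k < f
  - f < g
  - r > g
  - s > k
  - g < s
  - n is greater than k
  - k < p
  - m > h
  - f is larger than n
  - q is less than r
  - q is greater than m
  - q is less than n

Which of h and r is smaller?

Link the given pairs in sequence: h < m; m < q; q < n; n < f; f < g; g < r.
Together: h < m < q < n < f < g < r.
So h < r; h is the smaller of the two.

h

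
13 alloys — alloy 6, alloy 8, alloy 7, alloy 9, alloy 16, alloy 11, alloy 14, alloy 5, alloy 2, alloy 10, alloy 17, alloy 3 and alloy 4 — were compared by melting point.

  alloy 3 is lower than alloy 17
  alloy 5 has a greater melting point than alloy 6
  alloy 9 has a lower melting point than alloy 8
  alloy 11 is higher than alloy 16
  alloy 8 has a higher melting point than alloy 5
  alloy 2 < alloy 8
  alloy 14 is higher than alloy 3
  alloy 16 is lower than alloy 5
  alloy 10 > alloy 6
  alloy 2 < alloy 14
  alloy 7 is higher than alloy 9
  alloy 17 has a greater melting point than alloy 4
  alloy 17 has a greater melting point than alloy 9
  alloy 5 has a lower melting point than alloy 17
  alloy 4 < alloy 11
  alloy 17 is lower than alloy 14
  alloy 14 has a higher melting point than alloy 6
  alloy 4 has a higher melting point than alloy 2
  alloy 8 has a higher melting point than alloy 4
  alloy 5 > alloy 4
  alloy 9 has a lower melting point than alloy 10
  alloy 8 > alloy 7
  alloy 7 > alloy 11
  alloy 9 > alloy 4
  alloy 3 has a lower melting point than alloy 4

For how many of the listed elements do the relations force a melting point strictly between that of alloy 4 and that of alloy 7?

The relations place alloy 4 below alloy 7. An element lies strictly between them when it is forced above alloy 4 and also forced below alloy 7.
Above alloy 4: {alloy 11, alloy 5, alloy 9, alloy 17, alloy 14, alloy 8, alloy 10}. Below alloy 7: {alloy 3, alloy 2, alloy 16, alloy 11, alloy 9}.
Intersection: {alloy 11, alloy 9} — 2.

2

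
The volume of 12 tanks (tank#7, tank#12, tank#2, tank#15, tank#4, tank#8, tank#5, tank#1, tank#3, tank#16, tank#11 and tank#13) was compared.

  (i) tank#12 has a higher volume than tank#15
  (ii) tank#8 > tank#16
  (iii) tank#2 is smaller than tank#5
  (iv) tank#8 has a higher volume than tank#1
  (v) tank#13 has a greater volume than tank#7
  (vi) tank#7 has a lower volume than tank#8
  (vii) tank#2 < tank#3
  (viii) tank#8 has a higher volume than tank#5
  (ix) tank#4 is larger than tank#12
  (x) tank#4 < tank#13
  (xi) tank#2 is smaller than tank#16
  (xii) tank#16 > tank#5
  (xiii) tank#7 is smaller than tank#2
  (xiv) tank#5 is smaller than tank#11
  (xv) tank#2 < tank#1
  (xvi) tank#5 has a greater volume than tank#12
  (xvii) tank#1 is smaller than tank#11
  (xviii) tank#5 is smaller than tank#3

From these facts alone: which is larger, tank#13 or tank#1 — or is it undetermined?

Following every chain through tank#1: above tank#1 we get tank#11, tank#8; below tank#1 we get tank#7, tank#2.
tank#13 is not reached, and no chain runs the other way from tank#13 to tank#1.
So the given relations leave the order of tank#1 and tank#13 undetermined.

undetermined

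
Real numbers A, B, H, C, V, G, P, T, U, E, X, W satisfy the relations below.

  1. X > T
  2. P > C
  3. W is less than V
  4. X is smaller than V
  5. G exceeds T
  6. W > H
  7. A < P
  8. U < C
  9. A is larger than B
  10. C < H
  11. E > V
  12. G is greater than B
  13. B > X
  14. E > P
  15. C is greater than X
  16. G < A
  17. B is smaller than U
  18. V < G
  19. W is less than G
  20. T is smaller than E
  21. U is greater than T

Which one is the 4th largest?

G

Piecing the relations together gives one ordering: T < X < B < U < C < H < W < V < G < A < P < E.
The 4th largest is G.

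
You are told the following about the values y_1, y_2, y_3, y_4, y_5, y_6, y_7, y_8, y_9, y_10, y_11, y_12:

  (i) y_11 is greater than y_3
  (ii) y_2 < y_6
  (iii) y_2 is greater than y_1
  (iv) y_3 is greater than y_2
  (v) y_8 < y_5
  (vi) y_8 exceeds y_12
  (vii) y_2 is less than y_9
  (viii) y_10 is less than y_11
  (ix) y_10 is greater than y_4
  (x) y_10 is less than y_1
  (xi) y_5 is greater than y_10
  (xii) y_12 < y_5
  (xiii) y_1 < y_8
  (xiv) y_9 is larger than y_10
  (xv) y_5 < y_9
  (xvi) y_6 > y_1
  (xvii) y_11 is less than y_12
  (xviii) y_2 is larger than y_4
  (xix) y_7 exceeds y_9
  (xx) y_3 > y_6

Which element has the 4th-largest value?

y_8

Piecing the relations together gives one ordering: y_4 < y_10 < y_1 < y_2 < y_6 < y_3 < y_11 < y_12 < y_8 < y_5 < y_9 < y_7.
The 4th largest is y_8.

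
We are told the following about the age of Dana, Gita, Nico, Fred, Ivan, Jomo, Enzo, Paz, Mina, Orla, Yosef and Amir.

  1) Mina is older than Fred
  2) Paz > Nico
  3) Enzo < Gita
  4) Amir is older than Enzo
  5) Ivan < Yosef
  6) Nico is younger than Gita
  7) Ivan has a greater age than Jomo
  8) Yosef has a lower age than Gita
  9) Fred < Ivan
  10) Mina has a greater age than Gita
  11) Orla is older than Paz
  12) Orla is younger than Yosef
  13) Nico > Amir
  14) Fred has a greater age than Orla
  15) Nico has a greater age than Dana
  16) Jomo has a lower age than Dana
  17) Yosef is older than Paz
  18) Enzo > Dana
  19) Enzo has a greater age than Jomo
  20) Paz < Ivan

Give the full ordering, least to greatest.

Jomo < Dana < Enzo < Amir < Nico < Paz < Orla < Fred < Ivan < Yosef < Gita < Mina

Each adjacent pair is fixed by a given relation: Jomo < Dana; Dana < Enzo; Enzo < Amir; Amir < Nico; Nico < Paz; Paz < Orla; Orla < Fred; Fred < Ivan; Ivan < Yosef; Yosef < Gita; Gita < Mina. Chaining them end to end gives the full order.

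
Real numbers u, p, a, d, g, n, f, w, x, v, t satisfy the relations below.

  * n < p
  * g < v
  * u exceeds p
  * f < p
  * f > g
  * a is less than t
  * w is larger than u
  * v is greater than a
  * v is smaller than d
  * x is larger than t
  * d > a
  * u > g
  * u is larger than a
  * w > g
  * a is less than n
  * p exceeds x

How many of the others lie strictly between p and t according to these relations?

The relations place t below p. An element lies strictly between them when it is forced above t and also forced below p.
Above t: {x, u, w}. Below p: {a, g, n, f, x}.
Intersection: {x} — 1.

1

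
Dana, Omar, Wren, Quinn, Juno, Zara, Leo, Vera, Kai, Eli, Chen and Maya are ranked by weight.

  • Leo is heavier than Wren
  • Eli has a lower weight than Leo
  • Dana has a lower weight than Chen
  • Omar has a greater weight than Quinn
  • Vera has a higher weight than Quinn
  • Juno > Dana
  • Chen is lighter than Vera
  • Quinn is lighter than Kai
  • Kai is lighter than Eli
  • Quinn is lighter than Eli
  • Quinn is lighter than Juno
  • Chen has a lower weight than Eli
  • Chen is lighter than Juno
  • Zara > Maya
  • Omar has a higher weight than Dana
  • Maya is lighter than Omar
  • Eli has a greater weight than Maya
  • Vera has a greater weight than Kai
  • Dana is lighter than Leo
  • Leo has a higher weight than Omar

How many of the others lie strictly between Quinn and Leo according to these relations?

3

The relations place Quinn below Leo. An element lies strictly between them when it is forced above Quinn and also forced below Leo.
Above Quinn: {Kai, Omar, Eli, Vera, Juno}. Below Leo: {Maya, Dana, Kai, Omar, Chen, Wren, Eli}.
Intersection: {Kai, Omar, Eli} — 3.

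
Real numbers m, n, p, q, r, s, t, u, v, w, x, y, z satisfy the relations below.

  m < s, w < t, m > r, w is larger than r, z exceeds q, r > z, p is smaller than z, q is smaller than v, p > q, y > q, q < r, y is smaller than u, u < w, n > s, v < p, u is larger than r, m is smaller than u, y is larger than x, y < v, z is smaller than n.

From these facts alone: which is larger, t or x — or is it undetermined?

t

x < y and y < v give x < v.
Then v < p extends the chain to p.
Then p < z extends the chain to z.
With z < r: x < y < v < p < z < r.
Then r < m extends the chain to m.
With m < u: x < y < v < p < z < r < m < u.
With u < w: x < y < v < p < z < r < m < u < w.
Then w < t extends the chain to t.
So t is larger.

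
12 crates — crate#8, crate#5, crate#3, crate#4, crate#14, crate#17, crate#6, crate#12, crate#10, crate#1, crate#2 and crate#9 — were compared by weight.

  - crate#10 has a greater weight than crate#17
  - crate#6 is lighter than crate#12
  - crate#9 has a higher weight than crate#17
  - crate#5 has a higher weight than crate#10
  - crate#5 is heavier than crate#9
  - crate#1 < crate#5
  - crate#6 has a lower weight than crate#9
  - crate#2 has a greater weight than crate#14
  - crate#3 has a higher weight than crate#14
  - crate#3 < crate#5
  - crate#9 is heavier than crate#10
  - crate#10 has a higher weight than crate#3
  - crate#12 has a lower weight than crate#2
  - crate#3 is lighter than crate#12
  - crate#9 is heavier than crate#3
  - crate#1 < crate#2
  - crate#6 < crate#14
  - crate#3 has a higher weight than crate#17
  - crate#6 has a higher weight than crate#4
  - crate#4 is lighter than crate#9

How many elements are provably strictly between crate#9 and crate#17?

2

The relations place crate#17 below crate#9. An element lies strictly between them when it is forced above crate#17 and also forced below crate#9.
Above crate#17: {crate#3, crate#10, crate#12, crate#2, crate#5}. Below crate#9: {crate#4, crate#6, crate#14, crate#3, crate#10}.
Intersection: {crate#3, crate#10} — 2.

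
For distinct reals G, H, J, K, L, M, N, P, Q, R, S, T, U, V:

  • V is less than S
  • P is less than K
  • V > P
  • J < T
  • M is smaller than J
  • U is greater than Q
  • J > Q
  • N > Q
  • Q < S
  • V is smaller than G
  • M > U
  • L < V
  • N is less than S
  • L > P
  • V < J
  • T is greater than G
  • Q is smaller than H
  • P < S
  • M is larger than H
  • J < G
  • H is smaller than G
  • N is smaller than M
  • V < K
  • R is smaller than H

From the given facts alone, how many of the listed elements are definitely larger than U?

The elements the relations force above U are M, J, G, T — no chain reaches any other.
That is 4.

4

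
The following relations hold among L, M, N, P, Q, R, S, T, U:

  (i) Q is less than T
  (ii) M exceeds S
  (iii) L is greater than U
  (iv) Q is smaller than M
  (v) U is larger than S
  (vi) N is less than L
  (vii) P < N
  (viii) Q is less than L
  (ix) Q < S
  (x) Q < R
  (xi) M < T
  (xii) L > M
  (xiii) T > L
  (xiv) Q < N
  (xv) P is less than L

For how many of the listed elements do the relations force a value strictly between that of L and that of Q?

4

The relations place Q below L. An element lies strictly between them when it is forced above Q and also forced below L.
Above Q: {N, S, M, U, R, T}. Below L: {P, N, S, M, U}.
Intersection: {N, S, M, U} — 4.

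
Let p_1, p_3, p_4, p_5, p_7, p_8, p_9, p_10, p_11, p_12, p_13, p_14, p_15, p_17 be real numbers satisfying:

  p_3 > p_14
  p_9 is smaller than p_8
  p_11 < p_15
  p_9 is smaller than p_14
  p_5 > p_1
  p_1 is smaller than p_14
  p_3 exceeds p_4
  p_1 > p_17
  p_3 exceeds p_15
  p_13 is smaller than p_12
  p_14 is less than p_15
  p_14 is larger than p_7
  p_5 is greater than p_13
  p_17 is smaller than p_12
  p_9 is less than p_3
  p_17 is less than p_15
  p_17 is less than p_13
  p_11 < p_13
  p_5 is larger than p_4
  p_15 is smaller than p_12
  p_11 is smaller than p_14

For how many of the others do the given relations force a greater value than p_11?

6

Directly above p_11: p_13, p_14, p_15.
One step further: p_5, p_3, p_12 (6 so far).
Nothing else is reachable above p_11; 6 in all.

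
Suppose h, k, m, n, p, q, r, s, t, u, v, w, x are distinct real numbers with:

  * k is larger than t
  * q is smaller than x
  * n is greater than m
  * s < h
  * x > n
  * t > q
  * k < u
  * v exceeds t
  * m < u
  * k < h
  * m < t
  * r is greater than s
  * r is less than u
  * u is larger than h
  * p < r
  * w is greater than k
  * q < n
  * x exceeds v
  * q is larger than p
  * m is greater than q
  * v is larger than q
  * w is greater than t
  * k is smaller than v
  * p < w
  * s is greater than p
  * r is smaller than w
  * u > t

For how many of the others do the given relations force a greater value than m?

8

Directly above m: t, n, u.
One step further: k, w, v, x (7 so far).
One step further: h (8 so far).
No other element is forced above m by the given relations, so the count is 8.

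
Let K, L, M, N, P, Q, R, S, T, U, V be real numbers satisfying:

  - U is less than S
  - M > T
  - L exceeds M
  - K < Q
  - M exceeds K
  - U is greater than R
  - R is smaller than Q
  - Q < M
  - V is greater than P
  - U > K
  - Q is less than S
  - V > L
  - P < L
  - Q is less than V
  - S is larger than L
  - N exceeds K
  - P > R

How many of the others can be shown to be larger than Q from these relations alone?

From Q the given relations immediately reach M, S, V.
From those, L — 4 in total.
No other element is forced above Q by the given relations, so the count is 4.

4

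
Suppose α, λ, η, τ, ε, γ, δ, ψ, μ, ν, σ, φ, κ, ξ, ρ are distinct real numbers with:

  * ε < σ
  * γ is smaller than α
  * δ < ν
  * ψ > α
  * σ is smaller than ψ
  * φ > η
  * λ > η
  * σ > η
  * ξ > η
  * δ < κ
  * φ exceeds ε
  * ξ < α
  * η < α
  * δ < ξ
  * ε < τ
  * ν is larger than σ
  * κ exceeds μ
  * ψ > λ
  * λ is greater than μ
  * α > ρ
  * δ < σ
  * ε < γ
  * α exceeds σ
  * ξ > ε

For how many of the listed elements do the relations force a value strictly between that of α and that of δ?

The relations place δ below α. An element lies strictly between them when it is forced above δ and also forced below α.
Above δ: {σ, κ, ξ, ν, ψ}. Below α: {ρ, η, ε, σ, ξ, γ}.
Intersection: {σ, ξ} — 2.

2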